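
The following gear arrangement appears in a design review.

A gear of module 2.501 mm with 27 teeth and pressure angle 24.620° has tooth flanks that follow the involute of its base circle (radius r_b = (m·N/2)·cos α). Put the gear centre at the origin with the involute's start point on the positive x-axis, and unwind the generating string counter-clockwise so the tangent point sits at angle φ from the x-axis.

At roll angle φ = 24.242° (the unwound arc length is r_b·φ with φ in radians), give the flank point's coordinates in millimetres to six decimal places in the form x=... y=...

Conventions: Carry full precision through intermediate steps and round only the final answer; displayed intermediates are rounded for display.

recognized (one wheel, involute flank): single-mesh tooth geometry, m = 2.501, N = 27
pitch radius r_p = m·N/2 = 2.501·27/2 = 33.763500
base radius r_b = r_p·cos α = 33.763500·cos 24.620° = 30.694085
roll angle φ = 24.242° = 0.42310272 rad
x = r_b·(cos φ + φ·sin φ) = 33.319712
y = r_b·(sin φ − φ·cos φ) = 0.761161

x=33.319712 y=0.761161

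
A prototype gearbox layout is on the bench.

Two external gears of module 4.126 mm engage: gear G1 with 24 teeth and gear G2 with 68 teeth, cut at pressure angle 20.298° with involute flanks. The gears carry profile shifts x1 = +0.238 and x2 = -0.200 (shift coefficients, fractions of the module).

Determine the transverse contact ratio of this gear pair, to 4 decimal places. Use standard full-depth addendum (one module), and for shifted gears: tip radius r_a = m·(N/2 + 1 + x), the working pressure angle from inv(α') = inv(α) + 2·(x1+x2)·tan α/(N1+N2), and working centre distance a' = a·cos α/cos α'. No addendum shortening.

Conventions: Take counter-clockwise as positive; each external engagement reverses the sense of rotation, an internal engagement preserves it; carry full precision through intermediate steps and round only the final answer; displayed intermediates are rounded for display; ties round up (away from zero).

1.6416

class = single-mesh tooth geometry [involute pair 24T × 68T, m = 4.126]
base radii: r_b1 = 46.437357, r_b2 = 131.572510
tip radii: r_a1 = 54.619988, r_a2 = 143.584800
inv(α') = inv(20.298°) + 2·(+0.238-0.200)·tan α/(24+68) = 0.01591016  ⇒  α' = 20.42510°
a' = a·cos α / cos α' = 189.7960·cos 20.298°/cos 20.42510° = 189.952319
action lengths: √(r_a1²−r_b1²) = 28.756130, √(r_a2²−r_b2²) = 57.491472
base pitch p_b = π·m·cos α = 12.157272
CR = (28.756130 + 57.491472 − 189.952319·sin 20.42510°)/12.157272 = 1.641614
contact ratio ≈ 1.6416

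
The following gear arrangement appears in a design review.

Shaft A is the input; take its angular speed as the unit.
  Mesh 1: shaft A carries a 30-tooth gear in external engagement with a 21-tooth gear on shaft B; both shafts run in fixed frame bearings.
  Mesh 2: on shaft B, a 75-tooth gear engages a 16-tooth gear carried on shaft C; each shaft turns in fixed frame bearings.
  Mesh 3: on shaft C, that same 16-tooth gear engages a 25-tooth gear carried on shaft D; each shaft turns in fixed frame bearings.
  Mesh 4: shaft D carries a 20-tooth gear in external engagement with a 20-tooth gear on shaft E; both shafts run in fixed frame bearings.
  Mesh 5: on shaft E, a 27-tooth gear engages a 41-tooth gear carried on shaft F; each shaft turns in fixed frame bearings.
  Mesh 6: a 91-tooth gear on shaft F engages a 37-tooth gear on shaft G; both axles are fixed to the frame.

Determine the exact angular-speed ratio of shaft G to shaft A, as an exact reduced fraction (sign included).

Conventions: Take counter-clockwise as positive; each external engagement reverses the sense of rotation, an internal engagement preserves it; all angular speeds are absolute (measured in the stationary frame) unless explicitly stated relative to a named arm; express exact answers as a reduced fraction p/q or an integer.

10530/1517

class = fixed-axis compound train [6 meshes; 6 ratios multiply, 6 sense flips]
mesh 1 [30T→21T]: running ratio 10/7, sense −
mesh 2 [75T→16T]: running ratio 375/56, sense +
mesh 3 [16T→25T]: running ratio 30/7, sense −
mesh 4 [20T→20T]: running ratio 30/7, sense +
mesh 5 [27T→41T]: running ratio 810/287, sense −
mesh 6 [91T→37T]: running ratio 10530/1517, sense +
ω_out/ω_in = 10530/1517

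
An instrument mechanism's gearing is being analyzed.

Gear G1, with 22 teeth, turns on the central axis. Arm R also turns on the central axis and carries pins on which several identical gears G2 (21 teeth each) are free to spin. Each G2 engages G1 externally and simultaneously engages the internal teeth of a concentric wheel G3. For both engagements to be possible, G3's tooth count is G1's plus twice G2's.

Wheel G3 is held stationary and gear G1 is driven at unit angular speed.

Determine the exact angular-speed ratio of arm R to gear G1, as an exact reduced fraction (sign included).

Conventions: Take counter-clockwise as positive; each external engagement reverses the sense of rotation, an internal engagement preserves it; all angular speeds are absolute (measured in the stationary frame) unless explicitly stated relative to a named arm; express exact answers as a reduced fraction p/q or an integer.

11/43

class = planetary set [G3 = 22+2·21 = 64; Willis about the carrier]
ring teeth: 22 + 2·21 = 64
22(ω_sun−ω_arm) = −64(ω_ring−ω_arm),  ω_ring = 0, ω_sun = 1
22(1−ω_arm) = −64(0−ω_arm)  ⇒  86·ω_arm = 22  ⇒  ω_arm = 11/43
ω_out/ω_in = 11/43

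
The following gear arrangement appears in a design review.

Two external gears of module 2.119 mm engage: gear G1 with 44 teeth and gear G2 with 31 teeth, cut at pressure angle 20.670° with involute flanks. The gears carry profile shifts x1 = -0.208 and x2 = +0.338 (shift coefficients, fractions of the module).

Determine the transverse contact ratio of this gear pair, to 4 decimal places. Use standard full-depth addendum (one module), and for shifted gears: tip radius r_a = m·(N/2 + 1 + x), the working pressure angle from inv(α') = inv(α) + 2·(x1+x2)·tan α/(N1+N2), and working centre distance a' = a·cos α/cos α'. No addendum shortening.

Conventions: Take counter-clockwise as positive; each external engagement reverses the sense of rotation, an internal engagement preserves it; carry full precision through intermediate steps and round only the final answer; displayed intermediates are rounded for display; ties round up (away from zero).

1.6146

topology: single-mesh involute geometry — m = 2.119, 44T/31T pair
base radii: r_b1 = 43.617152, r_b2 = 30.730266
tip radii: r_a1 = 48.296248, r_a2 = 35.679722
inv(α') = inv(20.670°) + 2·(-0.208+0.338)·tan α/(44+31) = 0.01781858  ⇒  α' = 21.18245°
a' = a·cos α / cos α' = 79.4625·cos 20.670°/cos 21.18245° = 79.734731
action lengths: √(r_a1²−r_b1²) = 20.738169, √(r_a2²−r_b2²) = 18.129901
base pitch p_b = π·m·cos α = 6.228515
CR = (20.738169 + 18.129901 − 79.734731·sin 21.18245°)/6.228515 = 1.614640
contact ratio ≈ 1.6146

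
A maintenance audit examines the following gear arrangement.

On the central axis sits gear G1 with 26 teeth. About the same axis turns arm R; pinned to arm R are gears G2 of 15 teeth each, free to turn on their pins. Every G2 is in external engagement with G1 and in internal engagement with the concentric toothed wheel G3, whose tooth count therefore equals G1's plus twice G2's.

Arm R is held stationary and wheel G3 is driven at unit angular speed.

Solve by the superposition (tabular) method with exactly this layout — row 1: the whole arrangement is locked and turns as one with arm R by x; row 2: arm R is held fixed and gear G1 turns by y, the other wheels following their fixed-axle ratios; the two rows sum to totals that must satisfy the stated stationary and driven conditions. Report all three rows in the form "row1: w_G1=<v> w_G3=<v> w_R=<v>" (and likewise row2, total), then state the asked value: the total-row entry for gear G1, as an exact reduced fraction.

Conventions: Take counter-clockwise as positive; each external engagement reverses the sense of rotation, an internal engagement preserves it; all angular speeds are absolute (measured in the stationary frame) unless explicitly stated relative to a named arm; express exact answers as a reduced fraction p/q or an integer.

row1: w_G1=0 w_G3=0 w_R=0
row2: w_G1=-28/13 w_G3=1 w_R=0
total: w_G1=-28/13 w_G3=1 w_R=0
asked value: -28/13

planetary set (26T centre, 15T on arm, 56T internal) — Willis relation
row 1 — lock + rotate with arm: ω_sun = ω_ring = ω_arm = x
row 2 (arm held, sun turns y): ω_ring = −(26/56)·y, ω_arm = 0
boundary: total ω_arm = x = 0 and total ω_ring = x − (26/56)·y = 1  ⇒  y = -28/13, x = 0
row 2 ring = −(26/56)·(-28/13) = 1
totals (row 1 + row 2): sun 0 + (-28/13) = -28/13, ring 0 + 1 = 1, arm 0 + 0 = 0
asked cell (total, sun) = -28/13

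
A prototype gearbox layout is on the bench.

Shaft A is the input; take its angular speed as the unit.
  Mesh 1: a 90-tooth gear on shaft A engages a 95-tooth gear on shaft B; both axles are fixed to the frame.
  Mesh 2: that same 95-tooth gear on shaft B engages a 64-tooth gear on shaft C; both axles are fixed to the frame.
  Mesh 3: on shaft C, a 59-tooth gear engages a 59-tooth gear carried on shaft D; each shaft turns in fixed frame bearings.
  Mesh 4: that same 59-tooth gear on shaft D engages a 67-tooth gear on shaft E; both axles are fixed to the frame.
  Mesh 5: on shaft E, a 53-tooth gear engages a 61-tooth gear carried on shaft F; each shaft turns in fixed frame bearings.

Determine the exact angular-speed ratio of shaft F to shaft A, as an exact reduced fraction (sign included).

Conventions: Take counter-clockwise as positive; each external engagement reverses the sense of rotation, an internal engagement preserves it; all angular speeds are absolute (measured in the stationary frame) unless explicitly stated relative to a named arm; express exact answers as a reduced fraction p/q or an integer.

-140715/130784

class = fixed-axis compound train [5 meshes; 5 ratios multiply, 5 sense flips]
mesh 1 [90T→95T]: running ratio 18/19, sense −
mesh 2 [95T→64T]: running ratio 45/32, sense +
mesh 3 [59T→59T]: running ratio 45/32, sense −
mesh 4 [59T→67T]: running ratio 2655/2144, sense +
mesh 5 [53T→61T]: running ratio 140715/130784, sense −
ω_out/ω_in = -140715/130784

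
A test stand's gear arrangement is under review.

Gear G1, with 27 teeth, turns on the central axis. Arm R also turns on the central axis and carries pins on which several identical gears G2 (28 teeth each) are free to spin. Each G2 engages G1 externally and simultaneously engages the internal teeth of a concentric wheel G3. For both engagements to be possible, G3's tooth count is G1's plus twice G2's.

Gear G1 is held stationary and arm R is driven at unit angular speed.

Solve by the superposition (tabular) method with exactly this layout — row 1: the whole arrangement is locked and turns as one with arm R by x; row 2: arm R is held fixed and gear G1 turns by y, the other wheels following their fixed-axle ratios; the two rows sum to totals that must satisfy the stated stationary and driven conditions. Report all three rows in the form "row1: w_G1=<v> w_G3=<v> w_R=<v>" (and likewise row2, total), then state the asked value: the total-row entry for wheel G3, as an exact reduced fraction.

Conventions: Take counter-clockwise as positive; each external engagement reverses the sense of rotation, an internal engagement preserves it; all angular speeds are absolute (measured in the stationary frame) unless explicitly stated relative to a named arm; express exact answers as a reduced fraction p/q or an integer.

row1: w_G1=1 w_G3=1 w_R=1
row2: w_G1=-1 w_G3=27/83 w_R=0
total: w_G1=0 w_G3=110/83 w_R=1
asked value: 110/83

topology: planetary set — G1 27T / G2 28T / G3 83T, arm = carrier (Willis)
superposition row 1 [locked train]: every member turns x
row 2: sun turns y, ring = −(27/83)·y, arm 0
boundary: total ω_sun = x + y = 0 and total ω_arm = x = 1  ⇒  y = -1, x = 1
row 2 ring = −(27/83)·(-1) = 27/83
totals (row 1 + row 2): sun 1 + (-1) = 0, ring 1 + 27/83 = 110/83, arm 1 + 0 = 1
asked cell (total, ring) = 110/83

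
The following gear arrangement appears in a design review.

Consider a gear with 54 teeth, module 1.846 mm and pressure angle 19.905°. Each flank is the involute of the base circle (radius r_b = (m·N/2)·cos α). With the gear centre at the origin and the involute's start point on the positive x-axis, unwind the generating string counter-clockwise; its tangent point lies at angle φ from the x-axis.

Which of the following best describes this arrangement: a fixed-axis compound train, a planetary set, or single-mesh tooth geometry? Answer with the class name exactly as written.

single-mesh tooth geometry

class = single-mesh tooth geometry [base-circle involute, m = 1.846, 54T]
classification: single-mesh tooth geometry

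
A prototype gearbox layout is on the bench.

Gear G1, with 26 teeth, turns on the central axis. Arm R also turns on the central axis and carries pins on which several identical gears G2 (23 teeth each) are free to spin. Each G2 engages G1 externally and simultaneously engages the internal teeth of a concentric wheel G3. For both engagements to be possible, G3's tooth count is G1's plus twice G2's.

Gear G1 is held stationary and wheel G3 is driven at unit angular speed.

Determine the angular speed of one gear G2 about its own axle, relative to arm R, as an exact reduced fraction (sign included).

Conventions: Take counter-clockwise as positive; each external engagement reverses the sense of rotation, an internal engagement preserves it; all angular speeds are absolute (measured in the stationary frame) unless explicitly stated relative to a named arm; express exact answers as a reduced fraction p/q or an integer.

recognized (axles ride arm R): planetary set, 26/23/72 teeth
ring teeth: 26 + 2·23 = 72
26(ω_sun−ω_arm) = −72(ω_ring−ω_arm),  ω_sun = 0, ω_ring = 1
26(0−ω_arm) = −72(1−ω_arm)  ⇒  98·ω_arm = 72  ⇒  ω_arm = 36/49
sun–planet mesh: 26·(0−36/49) = −23·(ω_p−ω_arm)  ⇒  ω_p−ω_arm = 936/1127
exact speed ratio = 936/1127

936/1127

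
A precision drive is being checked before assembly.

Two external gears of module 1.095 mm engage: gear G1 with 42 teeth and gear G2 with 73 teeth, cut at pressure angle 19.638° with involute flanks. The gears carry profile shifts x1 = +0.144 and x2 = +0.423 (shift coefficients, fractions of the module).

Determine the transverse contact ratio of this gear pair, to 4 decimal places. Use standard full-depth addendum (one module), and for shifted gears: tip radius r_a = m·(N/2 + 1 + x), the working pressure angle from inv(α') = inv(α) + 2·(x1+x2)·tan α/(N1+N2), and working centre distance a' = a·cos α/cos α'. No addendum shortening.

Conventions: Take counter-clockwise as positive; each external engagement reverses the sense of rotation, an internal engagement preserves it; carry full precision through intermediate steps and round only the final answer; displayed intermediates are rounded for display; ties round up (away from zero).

topology: single-mesh involute geometry — m = 1.095, 42T/73T pair
base radii: r_b1 = 21.657490, r_b2 = 37.642781
tip radii: r_a1 = 24.247680, r_a2 = 41.525685
inv(α') = inv(19.638°) + 2·(+0.144+0.423)·tan α/(42+73) = 0.01760239  ⇒  α' = 21.09961°
a' = a·cos α / cos α' = 62.9625·cos 19.638°/cos 21.09961° = 63.561701
action lengths: √(r_a1²−r_b1²) = 10.904270, √(r_a2²−r_b2²) = 17.532928
base pitch p_b = π·m·cos α = 3.239953
CR = (10.904270 + 17.532928 − 63.561701·sin 21.09961°)/3.239953 = 1.714715
contact ratio ≈ 1.7147

1.7147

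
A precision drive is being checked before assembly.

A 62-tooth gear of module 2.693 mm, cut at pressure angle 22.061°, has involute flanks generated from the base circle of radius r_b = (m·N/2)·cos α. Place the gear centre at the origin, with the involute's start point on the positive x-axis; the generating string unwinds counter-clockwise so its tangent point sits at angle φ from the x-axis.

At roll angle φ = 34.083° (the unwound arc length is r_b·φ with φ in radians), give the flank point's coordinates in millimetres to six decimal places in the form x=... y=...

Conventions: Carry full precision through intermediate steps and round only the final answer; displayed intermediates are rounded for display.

topology: single-mesh involute geometry — m = 2.693, N = 62
pitch radius r_p = m·N/2 = 2.693·62/2 = 83.483000
base radius r_b = r_p·cos α = 83.483000·cos 22.061° = 77.370751
roll angle φ = 34.083° = 0.59486057 rad
x = r_b·(cos φ + φ·sin φ) = 89.872511
y = r_b·(sin φ − φ·cos φ) = 5.239076

x=89.872511 y=5.239076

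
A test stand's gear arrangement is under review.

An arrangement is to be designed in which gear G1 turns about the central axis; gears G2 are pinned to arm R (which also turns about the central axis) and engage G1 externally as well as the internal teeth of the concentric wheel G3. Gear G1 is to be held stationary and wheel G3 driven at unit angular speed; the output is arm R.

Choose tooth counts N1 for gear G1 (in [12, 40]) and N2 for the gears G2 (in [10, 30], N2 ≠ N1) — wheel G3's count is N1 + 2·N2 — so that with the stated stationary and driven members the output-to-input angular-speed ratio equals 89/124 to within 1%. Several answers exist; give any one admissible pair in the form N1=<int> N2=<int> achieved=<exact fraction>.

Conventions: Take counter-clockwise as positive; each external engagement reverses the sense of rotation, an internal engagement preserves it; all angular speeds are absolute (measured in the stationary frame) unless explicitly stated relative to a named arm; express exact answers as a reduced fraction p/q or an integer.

class = planetary set [ratio 89/124 wanted; Willis about the carrier]
Willis with ω_sun = 0: ω_arm/ω_ring = N3/(N1+N3); set equal to 89/124  ⇒  N3/N1 = (89/124)/(1 − 89/124) = 89/35
N3 = N1 + 2·N2  ⇒  N2/N1 = (N3/N1 − 1)/2 = (89/35 − 1)/2 = 27/35
smallest multiple with N1 ≥ 12 and N2 ≥ 10: k = 1  ⇒  N1 = 1·35 = 35, N2 = 1·27 = 27 (N1 ≤ 40, N2 ≤ 30, N2 ≠ N1 ✓), N3 = 35 + 2·27 = 89
check: N3/(N1+N3) with N1 = 35, N3 = 89 gives 89/124; |achieved − target| = 0 ≤ 89/12400 ✓

N1=35 N2=27 achieved=89/124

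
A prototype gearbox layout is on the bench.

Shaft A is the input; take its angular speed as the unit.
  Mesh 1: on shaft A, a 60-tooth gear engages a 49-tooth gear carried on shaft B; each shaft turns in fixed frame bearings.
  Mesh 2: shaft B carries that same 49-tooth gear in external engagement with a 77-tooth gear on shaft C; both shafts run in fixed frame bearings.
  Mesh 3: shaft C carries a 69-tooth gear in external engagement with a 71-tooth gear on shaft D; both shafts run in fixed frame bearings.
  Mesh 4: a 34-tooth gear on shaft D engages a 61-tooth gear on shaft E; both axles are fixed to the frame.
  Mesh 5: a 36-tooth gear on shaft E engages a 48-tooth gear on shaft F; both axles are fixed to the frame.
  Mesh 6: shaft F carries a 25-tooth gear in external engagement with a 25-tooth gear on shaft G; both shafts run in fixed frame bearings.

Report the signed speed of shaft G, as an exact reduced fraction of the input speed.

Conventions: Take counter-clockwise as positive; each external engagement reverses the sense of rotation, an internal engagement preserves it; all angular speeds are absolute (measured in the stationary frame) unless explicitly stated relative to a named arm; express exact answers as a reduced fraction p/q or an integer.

6-mesh fixed-axis compound train (all bearings frame-fixed)
mesh 1 [60T→49T]: |ω|/ω_in = 1×60/49 = 60/49, sense flips to −
mesh 2 [49T→77T]: |ω|/ω_in = (60/49)×49/77 = 60/77, sense flips to +
mesh 3 [69T→71T]: |ω|/ω_in = (60/77)×69/71 = 4140/5467, sense flips to −
mesh 4 [34T→61T]: |ω|/ω_in = (4140/5467)×34/61 = 140760/333487, sense flips to +
mesh 5 [36T→48T]: |ω|/ω_in = (140760/333487)×36/48 = 105570/333487, sense flips to −
mesh 6 [25T→25T]: |ω|/ω_in = (105570/333487)×25/25 = 105570/333487, sense flips to +
signed output speed (× input speed) = 105570/333487

105570/333487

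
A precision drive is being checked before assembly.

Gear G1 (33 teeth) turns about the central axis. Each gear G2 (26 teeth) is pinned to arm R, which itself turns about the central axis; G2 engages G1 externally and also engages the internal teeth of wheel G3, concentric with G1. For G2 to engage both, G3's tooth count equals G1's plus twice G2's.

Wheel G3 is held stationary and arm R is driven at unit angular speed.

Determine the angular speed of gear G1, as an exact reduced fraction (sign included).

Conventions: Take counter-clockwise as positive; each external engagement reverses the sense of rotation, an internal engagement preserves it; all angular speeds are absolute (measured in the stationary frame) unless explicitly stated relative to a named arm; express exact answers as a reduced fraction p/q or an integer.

planetary set (33T centre, 26T on arm, 85T internal) — Willis relation
ring teeth: 33 + 2·26 = 85
33(ω_sun−ω_arm) = −85(ω_ring−ω_arm),  ω_ring = 0, ω_arm = 1
ω_sun = 1 − (85/33)(0−1) = 118/33
exact speed ratio = 118/33

118/33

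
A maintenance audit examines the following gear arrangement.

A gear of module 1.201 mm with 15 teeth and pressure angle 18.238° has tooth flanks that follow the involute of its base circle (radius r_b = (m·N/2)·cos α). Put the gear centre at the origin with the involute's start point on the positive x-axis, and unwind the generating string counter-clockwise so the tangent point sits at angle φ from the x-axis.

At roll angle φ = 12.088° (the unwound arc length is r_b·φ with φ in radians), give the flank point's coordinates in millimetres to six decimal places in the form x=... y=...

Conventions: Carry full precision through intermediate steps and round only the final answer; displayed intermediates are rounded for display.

recognized (one wheel, involute flank): single-mesh tooth geometry, m = 1.201, N = 15
pitch radius r_p = m·N/2 = 1.201·15/2 = 9.007500
base radius r_b = r_p·cos α = 9.007500·cos 18.238° = 8.555005
roll angle φ = 12.088° = 0.21097540 rad
x = r_b·(cos φ + φ·sin φ) = 8.743286
y = r_b·(sin φ − φ·cos φ) = 0.026660

x=8.743286 y=0.026660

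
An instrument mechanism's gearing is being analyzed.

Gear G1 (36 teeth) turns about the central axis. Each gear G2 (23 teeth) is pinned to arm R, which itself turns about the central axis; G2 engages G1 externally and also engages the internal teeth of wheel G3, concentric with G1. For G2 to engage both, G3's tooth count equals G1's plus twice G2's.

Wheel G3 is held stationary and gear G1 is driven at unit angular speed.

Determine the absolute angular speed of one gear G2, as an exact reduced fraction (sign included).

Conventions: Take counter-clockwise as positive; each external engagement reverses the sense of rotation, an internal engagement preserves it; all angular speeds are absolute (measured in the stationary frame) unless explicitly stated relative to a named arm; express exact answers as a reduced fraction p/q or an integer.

-18/23

planetary set (36T centre, 23T on arm, 82T internal) — Willis relation
ring teeth: 36 + 2·23 = 82
36(ω_sun−ω_arm) = −82(ω_ring−ω_arm),  ω_ring = 0, ω_sun = 1
36(1−ω_arm) = −82(0−ω_arm)  ⇒  118·ω_arm = 36  ⇒  ω_arm = 18/59
sun–planet mesh: 36·(1−18/59) = −23·(ω_p−ω_arm)  ⇒  ω_p−ω_arm = -1476/1357
ω_p = 18/59 − 1476/1357 = -18/23
exact speed ratio = -18/23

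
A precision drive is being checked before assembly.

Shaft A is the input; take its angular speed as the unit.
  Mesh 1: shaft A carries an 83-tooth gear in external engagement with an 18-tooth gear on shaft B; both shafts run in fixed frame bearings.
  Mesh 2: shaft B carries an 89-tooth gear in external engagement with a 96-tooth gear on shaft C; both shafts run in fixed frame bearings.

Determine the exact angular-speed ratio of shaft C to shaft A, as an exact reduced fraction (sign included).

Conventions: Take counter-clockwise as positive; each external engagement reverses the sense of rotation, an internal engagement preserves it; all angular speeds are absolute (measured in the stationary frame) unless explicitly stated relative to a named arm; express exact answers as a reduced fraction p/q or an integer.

7387/1728

class = fixed-axis compound train [2 meshes; 2 ratios multiply, 2 sense flips]
mesh 1 [83T→18T]: running ratio 83/18, sense −
mesh 2 [89T→96T]: running ratio 7387/1728, sense +
ω_out/ω_in = 7387/1728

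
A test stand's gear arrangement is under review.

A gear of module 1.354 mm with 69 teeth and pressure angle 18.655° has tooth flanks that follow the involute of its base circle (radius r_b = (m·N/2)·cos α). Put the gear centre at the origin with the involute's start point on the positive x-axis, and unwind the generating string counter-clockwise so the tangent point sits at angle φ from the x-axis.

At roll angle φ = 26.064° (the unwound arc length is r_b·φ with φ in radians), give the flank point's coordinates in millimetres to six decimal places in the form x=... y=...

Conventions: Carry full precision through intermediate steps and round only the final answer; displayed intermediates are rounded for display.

topology: single-mesh involute geometry — m = 1.354, N = 69
pitch radius r_p = m·N/2 = 1.354·69/2 = 46.713000
base radius r_b = r_p·cos α = 46.713000·cos 18.655° = 44.258783
roll angle φ = 26.064° = 0.45490262 rad
x = r_b·(cos φ + φ·sin φ) = 48.603959
y = r_b·(sin φ − φ·cos φ) = 1.360253

x=48.603959 y=1.360253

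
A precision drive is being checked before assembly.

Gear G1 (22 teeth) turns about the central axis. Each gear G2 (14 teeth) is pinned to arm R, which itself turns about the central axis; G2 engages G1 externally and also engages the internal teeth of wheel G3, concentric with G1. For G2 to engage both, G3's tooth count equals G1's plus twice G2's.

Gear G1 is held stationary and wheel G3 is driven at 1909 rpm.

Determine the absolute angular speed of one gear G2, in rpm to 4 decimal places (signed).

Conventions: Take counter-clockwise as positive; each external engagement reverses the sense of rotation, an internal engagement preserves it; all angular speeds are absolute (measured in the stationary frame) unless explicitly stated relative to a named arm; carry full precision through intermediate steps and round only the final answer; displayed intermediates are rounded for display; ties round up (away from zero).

+3408.9286 rpm

planetary set (22T centre, 14T on arm, 50T internal) — Willis relation
normalise by the input: solve with ω_ring = 1, then scale by 1909 rpm
ring teeth: 22 + 2·14 = 50
22(ω_sun−ω_arm) = −50(ω_ring−ω_arm),  ω_sun = 0, ω_ring = 1
22(0−ω_arm) = −50(1−ω_arm)  ⇒  72·ω_arm = 50  ⇒  ω_arm = 25/36
sun–planet mesh: 22·(0−25/36) = −14·(ω_p−ω_arm)  ⇒  ω_p−ω_arm = 275/252
ω_p = 25/36 + 275/252 = 25/14
scale: ω_p = 25/14 × 1909 rpm = +3408.9286 rpm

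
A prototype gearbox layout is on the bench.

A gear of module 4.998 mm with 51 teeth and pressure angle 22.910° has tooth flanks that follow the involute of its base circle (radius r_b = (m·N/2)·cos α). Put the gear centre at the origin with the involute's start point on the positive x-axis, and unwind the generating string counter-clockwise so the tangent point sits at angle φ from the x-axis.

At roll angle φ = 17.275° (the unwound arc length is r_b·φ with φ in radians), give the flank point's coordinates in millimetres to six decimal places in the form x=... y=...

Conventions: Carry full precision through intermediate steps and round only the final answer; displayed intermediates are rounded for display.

x=122.610802 y=1.062829

single-mesh involute tooth geometry (51T wheel at module 4.998)
pitch radius r_p = m·N/2 = 4.998·51/2 = 127.449000
base radius r_b = r_p·cos α = 127.449000·cos 22.910° = 117.395501
roll angle φ = 17.275° = 0.30150563 rad
x = r_b·(cos φ + φ·sin φ) = 122.610802
y = r_b·(sin φ − φ·cos φ) = 1.062829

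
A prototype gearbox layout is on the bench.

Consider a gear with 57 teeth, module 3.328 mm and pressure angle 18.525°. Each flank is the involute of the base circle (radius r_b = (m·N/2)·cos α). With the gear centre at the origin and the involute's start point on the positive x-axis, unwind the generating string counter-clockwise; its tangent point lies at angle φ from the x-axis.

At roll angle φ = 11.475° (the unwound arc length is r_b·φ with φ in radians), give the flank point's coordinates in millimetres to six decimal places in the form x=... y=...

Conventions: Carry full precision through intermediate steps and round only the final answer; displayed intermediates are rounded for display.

x=91.719062 y=0.239854

class = single-mesh tooth geometry [base-circle involute, m = 3.328, 57T]
pitch radius r_p = m·N/2 = 3.328·57/2 = 94.848000
base radius r_b = r_p·cos α = 94.848000·cos 18.525° = 89.933462
roll angle φ = 11.475° = 0.20027653 rad
x = r_b·(cos φ + φ·sin φ) = 91.719062
y = r_b·(sin φ − φ·cos φ) = 0.239854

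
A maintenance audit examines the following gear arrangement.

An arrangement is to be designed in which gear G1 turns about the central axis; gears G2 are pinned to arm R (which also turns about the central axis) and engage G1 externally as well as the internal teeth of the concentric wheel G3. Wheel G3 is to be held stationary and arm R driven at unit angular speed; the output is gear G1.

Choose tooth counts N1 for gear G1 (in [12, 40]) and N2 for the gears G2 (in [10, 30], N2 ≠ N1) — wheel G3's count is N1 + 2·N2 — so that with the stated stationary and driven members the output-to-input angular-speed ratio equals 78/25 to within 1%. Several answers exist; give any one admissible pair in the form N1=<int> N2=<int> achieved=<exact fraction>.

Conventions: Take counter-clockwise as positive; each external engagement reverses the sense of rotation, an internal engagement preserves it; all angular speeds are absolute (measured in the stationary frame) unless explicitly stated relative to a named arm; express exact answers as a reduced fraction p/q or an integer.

N1=25 N2=14 achieved=78/25

topology: planetary set — design target 78/25, arm = carrier (Willis)
Willis with ω_ring = 0: ω_sun/ω_arm = (N1+N3)/N1; set equal to 78/25  ⇒  N3/N1 = 78/25 − 1 = 53/25
N3 = N1 + 2·N2  ⇒  N2/N1 = (N3/N1 − 1)/2 = (53/25 − 1)/2 = 14/25
smallest multiple with N1 ≥ 12 and N2 ≥ 10: k = 1  ⇒  N1 = 1·25 = 25, N2 = 1·14 = 14 (N1 ≤ 40, N2 ≤ 30, N2 ≠ N1 ✓), N3 = 25 + 2·14 = 53
check: (N1+N3)/N1 with N1 = 25, N3 = 53 gives 78/25; |achieved − target| = 0 ≤ 39/1250 ✓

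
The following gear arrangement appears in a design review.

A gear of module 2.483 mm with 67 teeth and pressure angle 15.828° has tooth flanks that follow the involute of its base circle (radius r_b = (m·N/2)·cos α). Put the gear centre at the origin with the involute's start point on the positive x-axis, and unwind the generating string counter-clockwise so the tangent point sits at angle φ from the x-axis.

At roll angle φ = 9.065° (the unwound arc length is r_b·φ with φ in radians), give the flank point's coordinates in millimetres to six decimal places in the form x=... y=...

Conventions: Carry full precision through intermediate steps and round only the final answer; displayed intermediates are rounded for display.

topology: single-mesh involute geometry — m = 2.483, N = 67
pitch radius r_p = m·N/2 = 2.483·67/2 = 83.180500
base radius r_b = r_p·cos α = 83.180500·cos 15.828° = 80.026696
roll angle φ = 9.065° = 0.15821410 rad
x = r_b·(cos φ + φ·sin φ) = 81.022039
y = r_b·(sin φ − φ·cos φ) = 0.105381

x=81.022039 y=0.105381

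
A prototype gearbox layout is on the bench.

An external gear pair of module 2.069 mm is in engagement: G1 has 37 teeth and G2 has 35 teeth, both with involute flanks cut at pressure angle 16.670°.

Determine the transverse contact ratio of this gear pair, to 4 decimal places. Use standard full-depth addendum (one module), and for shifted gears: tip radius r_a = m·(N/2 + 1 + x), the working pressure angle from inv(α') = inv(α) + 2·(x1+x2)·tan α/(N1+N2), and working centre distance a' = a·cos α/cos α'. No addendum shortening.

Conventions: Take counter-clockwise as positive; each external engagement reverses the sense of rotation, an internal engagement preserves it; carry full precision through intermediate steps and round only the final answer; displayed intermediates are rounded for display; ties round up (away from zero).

1.8708

recognized (one external pair, fixed centres): single-mesh tooth geometry, m = 2.069, N1 = 37, N2 = 35
base radii: r_b1 = 36.667847, r_b2 = 34.685801
tip radii: r_a1 = 40.345500, r_a2 = 38.276500
no profile shift: α' = α, a' = a
action lengths: √(r_a1²−r_b1²) = 16.829390, √(r_a2²−r_b2²) = 16.185971
base pitch p_b = π·m·cos α = 6.226780
CR = (16.829390 + 16.185971 − 74.484000·sin 16.67000°)/6.226780 = 1.870783
contact ratio ≈ 1.8708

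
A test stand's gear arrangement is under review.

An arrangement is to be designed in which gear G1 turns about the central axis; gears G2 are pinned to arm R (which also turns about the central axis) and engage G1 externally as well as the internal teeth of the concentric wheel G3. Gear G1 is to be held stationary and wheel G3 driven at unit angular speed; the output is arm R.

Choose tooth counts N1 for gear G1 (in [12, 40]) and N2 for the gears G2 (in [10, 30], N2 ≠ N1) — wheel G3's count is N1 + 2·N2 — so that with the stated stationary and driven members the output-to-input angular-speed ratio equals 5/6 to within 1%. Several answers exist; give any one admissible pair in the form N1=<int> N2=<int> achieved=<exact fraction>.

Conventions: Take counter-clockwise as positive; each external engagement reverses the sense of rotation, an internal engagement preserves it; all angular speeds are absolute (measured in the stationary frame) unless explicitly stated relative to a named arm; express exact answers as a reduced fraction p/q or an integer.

N1=12 N2=24 achieved=5/6

planetary set to be sized for 5/6 (Willis relation)
Willis with ω_sun = 0: ω_arm/ω_ring = N3/(N1+N3); set equal to 5/6  ⇒  N3/N1 = (5/6)/(1 − 5/6) = 5
N3 = N1 + 2·N2  ⇒  N2/N1 = (N3/N1 − 1)/2 = (5 − 1)/2 = 2
smallest multiple with N1 ≥ 12 and N2 ≥ 10: k = 12  ⇒  N1 = 12·1 = 12, N2 = 12·2 = 24 (N1 ≤ 40, N2 ≤ 30, N2 ≠ N1 ✓), N3 = 12 + 2·24 = 60
check: N3/(N1+N3) with N1 = 12, N3 = 60 gives 5/6; |achieved − target| = 0 ≤ 1/120 ✓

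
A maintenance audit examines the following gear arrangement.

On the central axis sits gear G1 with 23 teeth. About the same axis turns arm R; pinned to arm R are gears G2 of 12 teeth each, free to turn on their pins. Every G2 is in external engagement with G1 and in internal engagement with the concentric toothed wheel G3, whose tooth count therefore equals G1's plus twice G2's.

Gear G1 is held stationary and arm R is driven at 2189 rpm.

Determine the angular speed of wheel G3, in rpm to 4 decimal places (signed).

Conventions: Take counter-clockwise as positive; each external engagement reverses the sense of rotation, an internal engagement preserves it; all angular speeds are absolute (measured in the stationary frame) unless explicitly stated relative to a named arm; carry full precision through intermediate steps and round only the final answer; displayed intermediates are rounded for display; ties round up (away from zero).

topology: planetary set — G1 23T / G2 12T / G3 47T, arm = carrier (Willis)
normalise by the input: solve with ω_arm = 1, then scale by 2189 rpm
ring teeth: 23 + 2·12 = 47
23(ω_sun−ω_arm) = −47(ω_ring−ω_arm),  ω_sun = 0, ω_arm = 1
ω_ring = 1 − (23/47)(0−1) = 70/47
scale: ω_ring = 70/47 × 2189 rpm = +3260.2128 rpm

+3260.2128 rpm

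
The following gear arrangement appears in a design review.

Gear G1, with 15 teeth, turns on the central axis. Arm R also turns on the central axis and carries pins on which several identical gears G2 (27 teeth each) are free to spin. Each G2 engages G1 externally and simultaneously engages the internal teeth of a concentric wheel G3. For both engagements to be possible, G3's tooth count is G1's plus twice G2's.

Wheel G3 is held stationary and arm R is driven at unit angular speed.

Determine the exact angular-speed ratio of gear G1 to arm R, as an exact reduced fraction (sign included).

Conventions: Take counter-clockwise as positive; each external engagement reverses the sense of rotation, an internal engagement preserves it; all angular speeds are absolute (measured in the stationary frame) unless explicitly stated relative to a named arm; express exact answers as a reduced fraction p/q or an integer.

28/5

planetary set (15T centre, 27T on arm, 69T internal) — Willis relation
ring teeth: 15 + 2·27 = 69
15(ω_sun−ω_arm) = −69(ω_ring−ω_arm),  ω_ring = 0, ω_arm = 1
ω_sun = 1 − (69/15)(0−1) = 28/5
ω_out/ω_in = 28/5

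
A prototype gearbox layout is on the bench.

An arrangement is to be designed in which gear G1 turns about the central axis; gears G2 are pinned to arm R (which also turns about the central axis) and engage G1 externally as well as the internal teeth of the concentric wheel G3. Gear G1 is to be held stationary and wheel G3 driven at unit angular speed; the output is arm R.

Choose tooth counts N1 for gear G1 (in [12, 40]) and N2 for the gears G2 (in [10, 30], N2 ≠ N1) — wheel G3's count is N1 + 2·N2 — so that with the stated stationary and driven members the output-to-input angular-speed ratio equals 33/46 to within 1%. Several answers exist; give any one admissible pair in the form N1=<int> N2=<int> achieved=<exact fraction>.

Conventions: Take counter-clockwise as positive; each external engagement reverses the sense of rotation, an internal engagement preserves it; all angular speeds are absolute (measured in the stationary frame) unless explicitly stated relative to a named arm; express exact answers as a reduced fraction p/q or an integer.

topology: planetary set — design target 33/46, arm = carrier (Willis)
Willis with ω_sun = 0: ω_arm/ω_ring = N3/(N1+N3); set equal to 33/46  ⇒  N3/N1 = (33/46)/(1 − 33/46) = 33/13
N3 = N1 + 2·N2  ⇒  N2/N1 = (N3/N1 − 1)/2 = (33/13 − 1)/2 = 10/13
smallest multiple with N1 ≥ 12 and N2 ≥ 10: k = 1  ⇒  N1 = 1·13 = 13, N2 = 1·10 = 10 (N1 ≤ 40, N2 ≤ 30, N2 ≠ N1 ✓), N3 = 13 + 2·10 = 33
check: N3/(N1+N3) with N1 = 13, N3 = 33 gives 33/46; |achieved − target| = 0 ≤ 33/4600 ✓

N1=13 N2=10 achieved=33/46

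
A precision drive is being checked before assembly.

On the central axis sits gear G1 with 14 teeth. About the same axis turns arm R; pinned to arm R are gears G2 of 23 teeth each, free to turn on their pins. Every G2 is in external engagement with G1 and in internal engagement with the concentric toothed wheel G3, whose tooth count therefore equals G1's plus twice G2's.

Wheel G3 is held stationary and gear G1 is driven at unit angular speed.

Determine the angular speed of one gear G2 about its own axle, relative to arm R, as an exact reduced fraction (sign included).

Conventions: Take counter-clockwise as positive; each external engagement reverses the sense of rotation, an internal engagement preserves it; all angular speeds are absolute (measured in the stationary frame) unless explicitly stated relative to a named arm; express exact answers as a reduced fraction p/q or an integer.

-420/851

topology: planetary set — G1 14T / G2 23T / G3 60T, arm = carrier (Willis)
ring teeth: 14 + 2·23 = 60
14(ω_sun−ω_arm) = −60(ω_ring−ω_arm),  ω_ring = 0, ω_sun = 1
14(1−ω_arm) = −60(0−ω_arm)  ⇒  74·ω_arm = 14  ⇒  ω_arm = 7/37
sun–planet mesh: 14·(1−7/37) = −23·(ω_p−ω_arm)  ⇒  ω_p−ω_arm = -420/851
exact speed ratio = -420/851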